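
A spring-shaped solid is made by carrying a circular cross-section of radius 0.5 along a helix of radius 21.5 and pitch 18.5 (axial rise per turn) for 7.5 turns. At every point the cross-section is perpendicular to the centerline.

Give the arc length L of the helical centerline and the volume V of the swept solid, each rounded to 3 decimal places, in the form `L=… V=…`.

2πR = 2π·21.5 = 135.088484
per-turn = √(135.088484² + 18.5²) = √(18248.8985 + 342.25) = √18591.1485 = 136.349362
L = 7.5 × 136.349362 = 1022.620216
V = π·0.5² × L = 0.785398 × 1022.620216 = 803.164039

L=1022.620 V=803.164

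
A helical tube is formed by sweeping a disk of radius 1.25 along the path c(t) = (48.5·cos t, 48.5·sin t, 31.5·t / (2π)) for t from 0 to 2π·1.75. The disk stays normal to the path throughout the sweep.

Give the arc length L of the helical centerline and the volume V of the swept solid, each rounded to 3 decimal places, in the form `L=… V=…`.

L=536.127 V=2631.707

2πR = 2π·48.5 = 304.734487
per-turn = √(304.734487² + 31.5²) = √(92863.1078 + 992.25) = √93855.3578 = 306.358218
L = 1.75 × 306.358218 = 536.126882
V = π·1.25² × L = 4.908739 × 536.126882 = 2631.706677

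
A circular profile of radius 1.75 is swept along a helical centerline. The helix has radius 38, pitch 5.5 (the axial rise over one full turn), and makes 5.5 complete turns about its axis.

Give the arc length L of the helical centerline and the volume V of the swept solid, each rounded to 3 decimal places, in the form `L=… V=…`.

2πR = 2π·38 = 238.761042
per-turn = √(238.761042² + 5.5²) = √(57006.8350 + 30.25) = √57037.0850 = 238.824381
L = 5.5 × 238.824381 = 1313.534096
V = π·1.75² × L = 9.621128 × 1313.534096 = 12637.679017

L=1313.534 V=12637.679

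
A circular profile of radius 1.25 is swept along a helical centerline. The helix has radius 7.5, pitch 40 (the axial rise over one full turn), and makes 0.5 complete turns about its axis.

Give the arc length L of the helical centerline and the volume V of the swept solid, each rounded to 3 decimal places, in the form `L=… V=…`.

L=30.906 V=151.708

2πR = 2π·7.5 = 47.123890
per-turn = √(47.123890² + 40²) = √(2220.6610 + 1600) = √3820.6610 = 61.811496
L = 0.5 × 61.811496 = 30.905748
V = π·1.25² × L = 4.908739 × 30.905748 = 151.708235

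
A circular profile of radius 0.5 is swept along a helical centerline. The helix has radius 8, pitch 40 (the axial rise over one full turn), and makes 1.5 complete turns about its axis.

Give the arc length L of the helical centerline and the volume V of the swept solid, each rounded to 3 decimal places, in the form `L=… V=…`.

2πR = 2π·8 = 50.265482
per-turn = √(50.265482² + 40²) = √(2526.6187 + 1600) = √4126.6187 = 64.238763
L = 1.5 × 64.238763 = 96.358145
V = π·0.5² × L = 0.785398 × 96.358145 = 75.679510

L=96.358 V=75.680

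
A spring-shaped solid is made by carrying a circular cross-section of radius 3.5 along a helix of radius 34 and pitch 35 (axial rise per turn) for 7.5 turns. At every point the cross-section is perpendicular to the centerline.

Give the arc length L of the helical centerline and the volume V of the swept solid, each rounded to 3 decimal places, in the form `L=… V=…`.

L=1623.573 V=62482.424

2πR = 2π·34 = 213.628300
per-turn = √(213.628300² + 35²) = √(45637.0508 + 1225) = √46862.0508 = 216.476444
L = 7.5 × 216.476444 = 1623.573329
V = π·3.5² × L = 38.484510 × 1623.573329 = 62482.424027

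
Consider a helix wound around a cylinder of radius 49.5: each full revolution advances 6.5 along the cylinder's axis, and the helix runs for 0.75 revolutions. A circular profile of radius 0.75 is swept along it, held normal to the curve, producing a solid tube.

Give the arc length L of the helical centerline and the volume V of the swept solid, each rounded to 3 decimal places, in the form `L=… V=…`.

L=233.314 V=412.300

2πR = 2π·49.5 = 311.017673
per-turn = √(311.017673² + 6.5²) = √(96731.9927 + 42.25) = √96774.2427 = 311.085587
L = 0.75 × 311.085587 = 233.314191
V = π·0.75² × L = 1.767146 × 233.314191 = 412.300208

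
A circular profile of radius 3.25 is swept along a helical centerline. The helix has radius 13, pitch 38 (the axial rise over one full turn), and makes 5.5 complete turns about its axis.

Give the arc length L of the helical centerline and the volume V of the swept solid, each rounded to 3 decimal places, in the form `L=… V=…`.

2πR = 2π·13 = 81.681409
per-turn = √(81.681409² + 38²) = √(6671.8526 + 1444) = √8115.8526 = 90.088027
L = 5.5 × 90.088027 = 495.484147
V = π·3.25² × L = 33.183072 × 495.484147 = 16441.686340

L=495.484 V=16441.686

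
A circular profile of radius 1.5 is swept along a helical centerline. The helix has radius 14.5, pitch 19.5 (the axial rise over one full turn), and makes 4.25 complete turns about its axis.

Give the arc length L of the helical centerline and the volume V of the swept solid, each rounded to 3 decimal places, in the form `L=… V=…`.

2πR = 2π·14.5 = 91.106187
per-turn = √(91.106187² + 19.5²) = √(8300.3373 + 380.25) = √8680.5873 = 93.169669
L = 4.25 × 93.169669 = 395.971095
V = π·1.5² × L = 7.068583 × 395.971095 = 2798.954737

L=395.971 V=2798.955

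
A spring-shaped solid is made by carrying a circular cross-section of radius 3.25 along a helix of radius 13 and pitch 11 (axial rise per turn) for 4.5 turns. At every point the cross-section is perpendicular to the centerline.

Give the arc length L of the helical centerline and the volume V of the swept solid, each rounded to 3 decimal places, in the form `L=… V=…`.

2πR = 2π·13 = 81.681409
per-turn = √(81.681409² + 11²) = √(6671.8526 + 121) = √6792.8526 = 82.418763
L = 4.5 × 82.418763 = 370.884436
V = π·3.25² × L = 33.183072 × 370.884436 = 12307.085083

L=370.884 V=12307.085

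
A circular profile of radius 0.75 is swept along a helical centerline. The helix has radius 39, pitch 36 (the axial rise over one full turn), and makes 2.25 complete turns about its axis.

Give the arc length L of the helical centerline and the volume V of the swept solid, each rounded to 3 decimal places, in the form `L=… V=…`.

2πR = 2π·39 = 245.044227
per-turn = √(245.044227² + 36²) = √(60046.6732 + 1296) = √61342.6732 = 247.674531
L = 2.25 × 247.674531 = 557.267694
V = π·0.75² × L = 1.767146 × 557.267694 = 984.773303

L=557.268 V=984.773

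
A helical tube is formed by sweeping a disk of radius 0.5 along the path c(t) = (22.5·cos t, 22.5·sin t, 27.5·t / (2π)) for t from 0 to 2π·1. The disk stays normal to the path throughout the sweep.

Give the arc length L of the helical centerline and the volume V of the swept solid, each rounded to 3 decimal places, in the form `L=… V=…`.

2πR = 2π·22.5 = 141.371669
per-turn = √(141.371669² + 27.5²) = √(19985.9489 + 756.25) = √20742.1989 = 144.021522
L = 1 × 144.021522 = 144.021522
V = π·0.5² × L = 0.785398 × 144.021522 = 113.114239

L=144.022 V=113.114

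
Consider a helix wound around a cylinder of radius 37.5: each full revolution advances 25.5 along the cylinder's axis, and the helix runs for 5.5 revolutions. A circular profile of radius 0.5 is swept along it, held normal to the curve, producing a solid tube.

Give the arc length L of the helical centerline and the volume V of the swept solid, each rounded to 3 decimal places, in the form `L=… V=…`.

L=1303.474 V=1023.746

2πR = 2π·37.5 = 235.619449
per-turn = √(235.619449² + 25.5²) = √(55516.5248 + 650.25) = √56166.7748 = 236.995305
L = 5.5 × 236.995305 = 1303.474179
V = π·0.5² × L = 0.785398 × 1303.474179 = 1023.746227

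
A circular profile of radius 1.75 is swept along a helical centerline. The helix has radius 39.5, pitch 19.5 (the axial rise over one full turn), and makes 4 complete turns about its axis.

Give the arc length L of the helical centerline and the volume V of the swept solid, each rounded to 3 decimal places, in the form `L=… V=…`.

L=995.803 V=9580.746

2πR = 2π·39.5 = 248.185820
per-turn = √(248.185820² + 19.5²) = √(61596.2011 + 380.25) = √61976.4511 = 248.950700
L = 4 × 248.950700 = 995.802800
V = π·1.75² × L = 9.621128 × 995.802800 = 9580.745708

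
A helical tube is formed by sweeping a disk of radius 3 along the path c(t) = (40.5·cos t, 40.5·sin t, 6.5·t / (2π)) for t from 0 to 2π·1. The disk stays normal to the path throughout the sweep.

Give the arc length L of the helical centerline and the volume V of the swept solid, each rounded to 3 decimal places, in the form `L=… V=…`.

L=254.552 V=7197.288

2πR = 2π·40.5 = 254.469005
per-turn = √(254.469005² + 6.5²) = √(64754.4745 + 42.25) = √64796.7245 = 254.552007
L = 1 × 254.552007 = 254.552007
V = π·3² × L = 28.274334 × 254.552007 = 7197.288448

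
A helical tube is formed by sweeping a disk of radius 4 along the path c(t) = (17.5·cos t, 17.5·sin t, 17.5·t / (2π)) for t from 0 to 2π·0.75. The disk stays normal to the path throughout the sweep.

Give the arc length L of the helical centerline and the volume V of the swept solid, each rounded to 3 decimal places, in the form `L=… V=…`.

2πR = 2π·17.5 = 109.955743
per-turn = √(109.955743² + 17.5²) = √(12090.2654 + 306.25) = √12396.5154 = 111.339640
L = 0.75 × 111.339640 = 83.504730
V = π·4² × L = 50.265482 × 83.504730 = 4197.405533

L=83.505 V=4197.406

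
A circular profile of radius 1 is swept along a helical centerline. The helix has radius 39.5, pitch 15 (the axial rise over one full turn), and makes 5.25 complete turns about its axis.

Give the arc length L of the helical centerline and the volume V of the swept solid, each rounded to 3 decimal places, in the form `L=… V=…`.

2πR = 2π·39.5 = 248.185820
per-turn = √(248.185820² + 15²) = √(61596.2011 + 225) = √61821.2011 = 248.638696
L = 5.25 × 248.638696 = 1305.353153
V = π·1² × L = 3.141593 × 1305.353153 = 4100.887876

L=1305.353 V=4100.888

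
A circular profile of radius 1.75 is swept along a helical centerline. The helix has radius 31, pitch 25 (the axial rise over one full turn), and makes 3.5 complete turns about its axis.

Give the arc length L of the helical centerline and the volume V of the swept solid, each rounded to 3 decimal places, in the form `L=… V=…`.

L=687.318 V=6612.774

2πR = 2π·31 = 194.778745
per-turn = √(194.778745² + 25²) = √(37938.7593 + 625) = √38563.7593 = 196.376575
L = 3.5 × 196.376575 = 687.318013
V = π·1.75² × L = 9.621128 × 687.318013 = 6612.774242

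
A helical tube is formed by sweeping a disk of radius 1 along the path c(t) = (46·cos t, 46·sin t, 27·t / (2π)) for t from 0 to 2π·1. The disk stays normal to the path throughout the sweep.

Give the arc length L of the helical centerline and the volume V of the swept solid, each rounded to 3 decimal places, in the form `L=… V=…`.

2πR = 2π·46 = 289.026524
per-turn = √(289.026524² + 27²) = √(83536.3317 + 729) = √84265.3317 = 290.284915
L = 1 × 290.284915 = 290.284915
V = π·1² × L = 3.141593 × 290.284915 = 911.956955

L=290.285 V=911.957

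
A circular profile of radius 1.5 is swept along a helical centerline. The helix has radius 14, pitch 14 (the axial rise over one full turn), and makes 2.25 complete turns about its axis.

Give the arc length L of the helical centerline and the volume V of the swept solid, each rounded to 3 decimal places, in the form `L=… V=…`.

2πR = 2π·14 = 87.964594
per-turn = √(87.964594² + 14²) = √(7737.7699 + 196) = √7933.7699 = 89.071712
L = 2.25 × 89.071712 = 200.411352
V = π·1.5² × L = 7.068583 × 200.411352 = 1416.624368

L=200.411 V=1416.624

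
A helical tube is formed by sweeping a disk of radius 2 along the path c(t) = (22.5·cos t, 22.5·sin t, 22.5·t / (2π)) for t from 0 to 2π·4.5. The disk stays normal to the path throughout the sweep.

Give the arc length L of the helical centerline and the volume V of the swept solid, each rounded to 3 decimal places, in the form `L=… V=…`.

L=644.179 V=8094.996

2πR = 2π·22.5 = 141.371669
per-turn = √(141.371669² + 22.5²) = √(19985.9489 + 506.25) = √20492.1989 = 143.150965
L = 4.5 × 143.150965 = 644.179345
V = π·2² × L = 12.566371 × 644.179345 = 8094.996386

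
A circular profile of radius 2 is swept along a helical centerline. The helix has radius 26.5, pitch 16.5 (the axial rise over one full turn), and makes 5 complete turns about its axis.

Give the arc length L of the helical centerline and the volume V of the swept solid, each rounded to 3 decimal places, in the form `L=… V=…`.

L=836.600 V=10513.023

2πR = 2π·26.5 = 166.504411
per-turn = √(166.504411² + 16.5²) = √(27723.7188 + 272.25) = √27995.9688 = 167.319959
L = 5 × 167.319959 = 836.599796
V = π·2² × L = 12.566371 × 836.599796 = 10513.023095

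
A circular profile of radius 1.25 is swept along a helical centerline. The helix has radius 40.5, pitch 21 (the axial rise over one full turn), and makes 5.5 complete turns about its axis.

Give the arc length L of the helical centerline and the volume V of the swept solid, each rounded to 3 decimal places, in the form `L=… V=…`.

2πR = 2π·40.5 = 254.469005
per-turn = √(254.469005² + 21²) = √(64754.4745 + 441) = √65195.4745 = 255.334045
L = 5.5 × 255.334045 = 1404.337247
V = π·1.25² × L = 4.908739 × 1404.337247 = 6893.524340

L=1404.337 V=6893.524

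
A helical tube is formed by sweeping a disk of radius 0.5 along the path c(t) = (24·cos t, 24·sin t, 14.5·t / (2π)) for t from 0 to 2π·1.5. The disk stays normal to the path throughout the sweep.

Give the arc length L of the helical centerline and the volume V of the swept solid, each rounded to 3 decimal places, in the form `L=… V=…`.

2πR = 2π·24 = 150.796447
per-turn = √(150.796447² + 14.5²) = √(22739.5685 + 210.25) = √22949.8185 = 151.491975
L = 1.5 × 151.491975 = 227.237963
V = π·0.5² × L = 0.785398 × 227.237963 = 178.472279

L=227.238 V=178.472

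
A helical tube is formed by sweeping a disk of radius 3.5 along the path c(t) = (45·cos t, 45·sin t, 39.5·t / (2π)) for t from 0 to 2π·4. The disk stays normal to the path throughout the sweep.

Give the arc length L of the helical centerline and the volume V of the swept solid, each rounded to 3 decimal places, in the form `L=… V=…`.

L=1141.957 V=43947.638

2πR = 2π·45 = 282.743339
per-turn = √(282.743339² + 39.5²) = √(79943.7956 + 1560.25) = √81504.0456 = 285.489134
L = 4 × 285.489134 = 1141.956536
V = π·3.5² × L = 38.484510 × 1141.956536 = 43947.637741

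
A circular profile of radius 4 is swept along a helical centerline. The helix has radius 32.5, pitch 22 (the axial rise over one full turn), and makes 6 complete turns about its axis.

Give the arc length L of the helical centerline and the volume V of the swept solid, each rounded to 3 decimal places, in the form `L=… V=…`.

2πR = 2π·32.5 = 204.203522
per-turn = √(204.203522² + 22²) = √(41699.0786 + 484) = √42183.0786 = 205.385196
L = 6 × 205.385196 = 1232.311174
V = π·4² × L = 50.265482 × 1232.311174 = 61942.715696

L=1232.311 V=61942.716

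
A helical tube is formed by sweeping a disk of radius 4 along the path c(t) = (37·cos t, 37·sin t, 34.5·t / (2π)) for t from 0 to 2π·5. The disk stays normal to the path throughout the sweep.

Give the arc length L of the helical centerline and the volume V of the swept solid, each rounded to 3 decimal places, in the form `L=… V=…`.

2πR = 2π·37 = 232.477856
per-turn = √(232.477856² + 34.5²) = √(54045.9537 + 1190.25) = √55236.2037 = 235.023836
L = 5 × 235.023836 = 1175.119182
V = π·4² × L = 50.265482 × 1175.119182 = 59067.932641

L=1175.119 V=59067.933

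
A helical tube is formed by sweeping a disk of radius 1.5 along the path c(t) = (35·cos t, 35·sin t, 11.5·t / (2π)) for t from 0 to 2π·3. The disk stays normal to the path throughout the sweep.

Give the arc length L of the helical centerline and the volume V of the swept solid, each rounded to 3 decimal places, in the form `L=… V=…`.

L=660.636 V=4669.760

2πR = 2π·35 = 219.911486
per-turn = √(219.911486² + 11.5²) = √(48361.0616 + 132.25) = √48493.3116 = 220.211970
L = 3 × 220.211970 = 660.635909
V = π·1.5² × L = 7.068583 × 660.635909 = 4669.760066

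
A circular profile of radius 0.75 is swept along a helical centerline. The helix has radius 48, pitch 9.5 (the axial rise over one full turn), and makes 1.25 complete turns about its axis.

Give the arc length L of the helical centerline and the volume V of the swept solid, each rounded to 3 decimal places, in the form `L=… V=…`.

2πR = 2π·48 = 301.592895
per-turn = √(301.592895² + 9.5²) = √(90958.2742 + 90.25) = √91048.5242 = 301.742480
L = 1.25 × 301.742480 = 377.178100
V = π·0.75² × L = 1.767146 × 377.178100 = 666.528721

L=377.178 V=666.529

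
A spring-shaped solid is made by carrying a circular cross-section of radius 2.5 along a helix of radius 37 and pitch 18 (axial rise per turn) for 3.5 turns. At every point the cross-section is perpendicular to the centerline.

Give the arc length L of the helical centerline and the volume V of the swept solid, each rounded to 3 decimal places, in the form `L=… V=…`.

L=816.108 V=16024.239

2πR = 2π·37 = 232.477856
per-turn = √(232.477856² + 18²) = √(54045.9537 + 324) = √54369.9537 = 233.173656
L = 3.5 × 233.173656 = 816.107795
V = π·2.5² × L = 19.634954 × 816.107795 = 16024.239080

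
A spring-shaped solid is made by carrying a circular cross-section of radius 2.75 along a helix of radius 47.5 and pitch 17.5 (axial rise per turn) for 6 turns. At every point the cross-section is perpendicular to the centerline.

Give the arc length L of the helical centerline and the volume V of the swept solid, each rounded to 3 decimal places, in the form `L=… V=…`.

L=1793.784 V=42617.238

2πR = 2π·47.5 = 298.451302
per-turn = √(298.451302² + 17.5²) = √(89073.1797 + 306.25) = √89379.4297 = 298.963927
L = 6 × 298.963927 = 1793.783563
V = π·2.75² × L = 23.758294 × 1793.783563 = 42617.238050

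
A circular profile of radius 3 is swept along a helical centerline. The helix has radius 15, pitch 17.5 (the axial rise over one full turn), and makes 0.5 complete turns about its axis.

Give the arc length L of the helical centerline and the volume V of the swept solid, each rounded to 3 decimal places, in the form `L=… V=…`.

2πR = 2π·15 = 94.247780
per-turn = √(94.247780² + 17.5²) = √(8882.6440 + 306.25) = √9188.8940 = 95.858719
L = 0.5 × 95.858719 = 47.929359
V = π·3² × L = 28.274334 × 47.929359 = 1355.170710

L=47.929 V=1355.171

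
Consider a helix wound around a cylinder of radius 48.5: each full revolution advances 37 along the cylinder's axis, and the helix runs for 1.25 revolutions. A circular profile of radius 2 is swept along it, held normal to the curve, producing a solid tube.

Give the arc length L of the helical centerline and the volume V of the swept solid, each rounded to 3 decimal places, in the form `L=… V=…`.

2πR = 2π·48.5 = 304.734487
per-turn = √(304.734487² + 37²) = √(92863.1078 + 1369) = √94232.1078 = 306.972487
L = 1.25 × 306.972487 = 383.715609
V = π·2² × L = 12.566371 × 383.715609 = 4821.912551

L=383.716 V=4821.913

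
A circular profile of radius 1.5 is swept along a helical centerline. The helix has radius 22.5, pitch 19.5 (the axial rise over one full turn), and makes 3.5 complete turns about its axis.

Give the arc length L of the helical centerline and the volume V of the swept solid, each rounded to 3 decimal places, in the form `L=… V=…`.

L=499.486 V=3530.656

2πR = 2π·22.5 = 141.371669
per-turn = √(141.371669² + 19.5²) = √(19985.9489 + 380.25) = √20366.1989 = 142.710192
L = 3.5 × 142.710192 = 499.485672
V = π·1.5² × L = 7.068583 × 499.485672 = 3530.656166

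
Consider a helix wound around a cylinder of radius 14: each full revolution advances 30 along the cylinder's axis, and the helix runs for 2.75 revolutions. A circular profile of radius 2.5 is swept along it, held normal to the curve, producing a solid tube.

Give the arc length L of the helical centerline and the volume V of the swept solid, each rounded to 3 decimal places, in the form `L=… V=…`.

2πR = 2π·14 = 87.964594
per-turn = √(87.964594² + 30²) = √(7737.7699 + 900) = √8637.7699 = 92.939603
L = 2.75 × 92.939603 = 255.583909
V = π·2.5² × L = 19.634954 × 255.583909 = 5018.378316

L=255.584 V=5018.378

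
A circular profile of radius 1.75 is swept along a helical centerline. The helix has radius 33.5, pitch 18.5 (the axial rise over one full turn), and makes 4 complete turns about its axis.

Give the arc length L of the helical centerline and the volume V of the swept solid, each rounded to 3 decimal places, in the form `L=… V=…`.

L=845.193 V=8131.705

2πR = 2π·33.5 = 210.486708
per-turn = √(210.486708² + 18.5²) = √(44304.6542 + 342.25) = √44646.9042 = 211.298140
L = 4 × 211.298140 = 845.192562
V = π·1.75² × L = 9.621128 × 845.192562 = 8131.705400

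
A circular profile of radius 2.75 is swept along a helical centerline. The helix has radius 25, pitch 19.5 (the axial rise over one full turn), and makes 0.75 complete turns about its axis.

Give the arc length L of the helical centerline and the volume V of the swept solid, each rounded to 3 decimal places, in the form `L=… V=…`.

L=118.714 V=2820.443

2πR = 2π·25 = 157.079633
per-turn = √(157.079633² + 19.5²) = √(24674.0110 + 380.25) = √25054.2610 = 158.285378
L = 0.75 × 158.285378 = 118.714034
V = π·2.75² × L = 23.758294 × 118.714034 = 2820.442969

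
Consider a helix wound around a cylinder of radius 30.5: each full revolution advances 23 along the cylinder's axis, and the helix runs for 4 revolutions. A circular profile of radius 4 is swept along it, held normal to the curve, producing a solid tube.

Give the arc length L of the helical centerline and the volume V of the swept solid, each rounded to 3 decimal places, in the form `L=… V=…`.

L=772.050 V=38807.452

2πR = 2π·30.5 = 191.637152
per-turn = √(191.637152² + 23²) = √(36724.7980 + 529) = √37253.7980 = 193.012430
L = 4 × 193.012430 = 772.049718
V = π·4² × L = 50.265482 × 772.049718 = 38807.451575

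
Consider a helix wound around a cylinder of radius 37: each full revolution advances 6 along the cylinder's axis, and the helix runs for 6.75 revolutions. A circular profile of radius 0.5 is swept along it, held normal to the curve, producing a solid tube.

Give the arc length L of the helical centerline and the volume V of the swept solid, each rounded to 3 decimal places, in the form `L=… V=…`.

L=1569.748 V=1232.877

2πR = 2π·37 = 232.477856
per-turn = √(232.477856² + 6²) = √(54045.9537 + 36) = √54081.9537 = 232.555270
L = 6.75 × 232.555270 = 1569.748074
V = π·0.5² × L = 0.785398 × 1569.748074 = 1232.877254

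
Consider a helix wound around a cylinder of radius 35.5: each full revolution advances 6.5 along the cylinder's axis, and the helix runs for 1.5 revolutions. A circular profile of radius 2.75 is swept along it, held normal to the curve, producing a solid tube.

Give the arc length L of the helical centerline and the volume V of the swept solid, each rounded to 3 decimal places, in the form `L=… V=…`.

2πR = 2π·35.5 = 223.053078
per-turn = √(223.053078² + 6.5²) = √(49752.6758 + 42.25) = √49794.9258 = 223.147767
L = 1.5 × 223.147767 = 334.721650
V = π·2.75² × L = 23.758294 × 334.721650 = 7952.415518

L=334.722 V=7952.416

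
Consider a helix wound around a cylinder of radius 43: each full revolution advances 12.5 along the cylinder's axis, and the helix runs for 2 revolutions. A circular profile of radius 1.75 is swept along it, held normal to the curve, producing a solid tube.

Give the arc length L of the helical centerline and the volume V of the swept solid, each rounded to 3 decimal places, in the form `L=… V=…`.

L=540.932 V=5204.375

2πR = 2π·43 = 270.176968
per-turn = √(270.176968² + 12.5²) = √(72995.5942 + 156.25) = √73151.8442 = 270.465976
L = 2 × 270.465976 = 540.931952
V = π·1.75² × L = 9.621128 × 540.931952 = 5204.375279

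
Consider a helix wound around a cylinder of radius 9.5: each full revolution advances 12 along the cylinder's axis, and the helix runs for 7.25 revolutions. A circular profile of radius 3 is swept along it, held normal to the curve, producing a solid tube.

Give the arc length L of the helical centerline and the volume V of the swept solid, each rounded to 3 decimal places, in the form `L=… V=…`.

L=441.413 V=12480.656

2πR = 2π·9.5 = 59.690260
per-turn = √(59.690260² + 12²) = √(3562.9272 + 144) = √3706.9272 = 60.884540
L = 7.25 × 60.884540 = 441.412914
V = π·3² × L = 28.274334 × 441.412914 = 12480.656101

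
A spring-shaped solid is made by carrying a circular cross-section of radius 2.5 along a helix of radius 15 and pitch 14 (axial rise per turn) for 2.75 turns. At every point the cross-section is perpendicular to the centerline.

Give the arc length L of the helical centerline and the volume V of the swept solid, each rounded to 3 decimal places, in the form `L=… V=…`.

2πR = 2π·15 = 94.247780
per-turn = √(94.247780² + 14²) = √(8882.6440 + 196) = √9078.6440 = 95.281918
L = 2.75 × 95.281918 = 262.025275
V = π·2.5² × L = 19.634954 × 262.025275 = 5144.854252

L=262.025 V=5144.854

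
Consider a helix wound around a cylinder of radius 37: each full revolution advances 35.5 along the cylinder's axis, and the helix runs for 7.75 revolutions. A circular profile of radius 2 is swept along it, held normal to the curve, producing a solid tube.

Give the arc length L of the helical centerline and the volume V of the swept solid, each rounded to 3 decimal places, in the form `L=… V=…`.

L=1822.589 V=22903.323

2πR = 2π·37 = 232.477856
per-turn = √(232.477856² + 35.5²) = √(54045.9537 + 1260.25) = √55306.2037 = 235.172710
L = 7.75 × 235.172710 = 1822.588505
V = π·2² × L = 12.566371 × 1822.588505 = 22903.322635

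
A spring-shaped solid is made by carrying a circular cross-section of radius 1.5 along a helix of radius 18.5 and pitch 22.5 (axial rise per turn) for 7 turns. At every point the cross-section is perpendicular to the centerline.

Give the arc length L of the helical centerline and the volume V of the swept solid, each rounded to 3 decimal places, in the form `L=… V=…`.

2πR = 2π·18.5 = 116.238928
per-turn = √(116.238928² + 22.5²) = √(13511.4884 + 506.25) = √14017.7384 = 118.396530
L = 7 × 118.396530 = 828.775713
V = π·1.5² × L = 7.068583 × 828.775713 = 5858.270307

L=828.776 V=5858.270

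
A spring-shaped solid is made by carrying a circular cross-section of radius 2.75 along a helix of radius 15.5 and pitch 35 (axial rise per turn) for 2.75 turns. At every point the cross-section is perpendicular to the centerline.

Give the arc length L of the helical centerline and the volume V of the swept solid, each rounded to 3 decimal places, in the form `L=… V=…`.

L=284.591 V=6761.396

2πR = 2π·15.5 = 97.389372
per-turn = √(97.389372² + 35²) = √(9484.6898 + 1225) = √10709.6898 = 103.487631
L = 2.75 × 103.487631 = 284.590986
V = π·2.75² × L = 23.758294 × 284.590986 = 6761.396442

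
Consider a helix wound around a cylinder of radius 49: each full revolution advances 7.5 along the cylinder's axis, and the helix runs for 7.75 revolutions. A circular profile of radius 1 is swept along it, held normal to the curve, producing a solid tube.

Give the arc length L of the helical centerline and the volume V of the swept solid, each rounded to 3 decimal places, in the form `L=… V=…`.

2πR = 2π·49 = 307.876080
per-turn = √(307.876080² + 7.5²) = √(94787.6807 + 56.25) = √94843.9307 = 307.967418
L = 7.75 × 307.967418 = 2386.747491
V = π·1² × L = 3.141593 × 2386.747491 = 7498.188384

L=2386.747 V=7498.188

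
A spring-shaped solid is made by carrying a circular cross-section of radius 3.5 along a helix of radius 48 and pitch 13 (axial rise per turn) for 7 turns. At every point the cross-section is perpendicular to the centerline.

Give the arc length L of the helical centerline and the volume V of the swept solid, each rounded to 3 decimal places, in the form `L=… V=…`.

L=2113.111 V=81322.026

2πR = 2π·48 = 301.592895
per-turn = √(301.592895² + 13²) = √(90958.2742 + 169) = √91127.2742 = 301.872944
L = 7 × 301.872944 = 2113.110606
V = π·3.5² × L = 38.484510 × 2113.110606 = 81322.026268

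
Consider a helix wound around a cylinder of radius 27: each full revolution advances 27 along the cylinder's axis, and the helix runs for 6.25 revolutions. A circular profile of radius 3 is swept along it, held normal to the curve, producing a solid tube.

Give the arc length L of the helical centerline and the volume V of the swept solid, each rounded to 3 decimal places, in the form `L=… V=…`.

2πR = 2π·27 = 169.646003
per-turn = √(169.646003² + 27²) = √(28779.7664 + 729) = √29508.7664 = 171.781159
L = 6.25 × 171.781159 = 1073.632241
V = π·3² × L = 28.274334 × 1073.632241 = 30356.236447

L=1073.632 V=30356.236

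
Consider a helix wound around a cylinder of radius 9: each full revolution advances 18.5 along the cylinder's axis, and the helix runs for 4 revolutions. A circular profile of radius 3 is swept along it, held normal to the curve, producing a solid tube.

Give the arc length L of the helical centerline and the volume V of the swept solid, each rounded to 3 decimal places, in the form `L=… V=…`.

2πR = 2π·9 = 56.548668
per-turn = √(56.548668² + 18.5²) = √(3197.7518 + 342.25) = √3540.0018 = 59.497914
L = 4 × 59.497914 = 237.991658
V = π·3² × L = 28.274334 × 237.991658 = 6729.055596

L=237.992 V=6729.056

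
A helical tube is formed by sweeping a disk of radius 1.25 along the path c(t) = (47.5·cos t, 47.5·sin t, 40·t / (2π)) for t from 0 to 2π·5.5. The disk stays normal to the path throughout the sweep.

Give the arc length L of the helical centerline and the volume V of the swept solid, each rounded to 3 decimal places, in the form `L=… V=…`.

2πR = 2π·47.5 = 298.451302
per-turn = √(298.451302² + 40²) = √(89073.1797 + 1600) = √90673.1797 = 301.119876
L = 5.5 × 301.119876 = 1656.159318
V = π·1.25² × L = 4.908739 × 1656.159318 = 8129.653041

L=1656.159 V=8129.653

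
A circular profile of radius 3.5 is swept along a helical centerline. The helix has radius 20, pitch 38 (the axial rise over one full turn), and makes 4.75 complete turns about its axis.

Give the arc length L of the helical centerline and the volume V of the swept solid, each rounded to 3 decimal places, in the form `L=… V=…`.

L=623.597 V=23998.817

2πR = 2π·20 = 125.663706
per-turn = √(125.663706² + 38²) = √(15791.3670 + 1444) = √17235.3670 = 131.283537
L = 4.75 × 131.283537 = 623.596800
V = π·3.5² × L = 38.484510 × 623.596800 = 23998.817287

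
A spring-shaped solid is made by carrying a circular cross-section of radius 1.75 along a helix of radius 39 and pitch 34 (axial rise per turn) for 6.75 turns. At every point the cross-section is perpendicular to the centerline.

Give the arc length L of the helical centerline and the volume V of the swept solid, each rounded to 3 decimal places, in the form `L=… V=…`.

L=1669.894 V=16066.265

2πR = 2π·39 = 245.044227
per-turn = √(245.044227² + 34²) = √(60046.6732 + 1156) = √61202.6732 = 247.391740
L = 6.75 × 247.391740 = 1669.894247
V = π·1.75² × L = 9.621128 × 1669.894247 = 16066.265466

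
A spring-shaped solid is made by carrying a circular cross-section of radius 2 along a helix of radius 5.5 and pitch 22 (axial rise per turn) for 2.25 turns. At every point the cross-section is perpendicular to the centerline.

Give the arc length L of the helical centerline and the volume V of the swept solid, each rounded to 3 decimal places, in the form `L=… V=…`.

2πR = 2π·5.5 = 34.557519
per-turn = √(34.557519² + 22²) = √(1194.2221 + 484) = √1678.2221 = 40.966110
L = 2.25 × 40.966110 = 92.173747
V = π·2² × L = 12.566371 × 92.173747 = 1158.289460

L=92.174 V=1158.289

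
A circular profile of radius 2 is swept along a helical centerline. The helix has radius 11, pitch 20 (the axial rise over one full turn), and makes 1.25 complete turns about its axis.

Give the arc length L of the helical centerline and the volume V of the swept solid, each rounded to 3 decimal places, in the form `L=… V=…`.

L=89.938 V=1130.197

2πR = 2π·11 = 69.115038
per-turn = √(69.115038² + 20²) = √(4776.8885 + 400) = √5176.8885 = 71.950598
L = 1.25 × 71.950598 = 89.938247
V = π·2² × L = 12.566371 × 89.938247 = 1130.197348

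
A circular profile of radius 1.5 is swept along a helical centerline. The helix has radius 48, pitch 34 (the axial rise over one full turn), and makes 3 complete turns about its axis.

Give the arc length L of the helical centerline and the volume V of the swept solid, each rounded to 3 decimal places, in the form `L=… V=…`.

L=910.510 V=6436.016

2πR = 2π·48 = 301.592895
per-turn = √(301.592895² + 34²) = √(90958.2742 + 1156) = √92114.2742 = 303.503335
L = 3 × 303.503335 = 910.510004
V = π·1.5² × L = 7.068583 × 910.510004 = 6436.015964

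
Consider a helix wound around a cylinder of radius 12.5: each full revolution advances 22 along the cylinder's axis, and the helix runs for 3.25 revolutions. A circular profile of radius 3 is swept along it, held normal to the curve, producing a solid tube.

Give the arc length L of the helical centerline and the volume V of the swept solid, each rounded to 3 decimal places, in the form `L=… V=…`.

2πR = 2π·12.5 = 78.539816
per-turn = √(78.539816² + 22²) = √(6168.5028 + 484) = √6652.5028 = 81.562876
L = 3.25 × 81.562876 = 265.079347
V = π·3² × L = 28.274334 × 265.079347 = 7494.941968

L=265.079 V=7494.942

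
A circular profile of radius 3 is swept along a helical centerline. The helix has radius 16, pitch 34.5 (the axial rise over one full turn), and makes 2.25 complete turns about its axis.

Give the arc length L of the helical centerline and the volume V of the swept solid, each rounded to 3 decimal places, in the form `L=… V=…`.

L=239.144 V=6761.626

2πR = 2π·16 = 100.530965
per-turn = √(100.530965² + 34.5²) = √(10106.4749 + 1190.25) = √11296.7249 = 106.286052
L = 2.25 × 106.286052 = 239.143618
V = π·3² × L = 28.274334 × 239.143618 = 6761.626490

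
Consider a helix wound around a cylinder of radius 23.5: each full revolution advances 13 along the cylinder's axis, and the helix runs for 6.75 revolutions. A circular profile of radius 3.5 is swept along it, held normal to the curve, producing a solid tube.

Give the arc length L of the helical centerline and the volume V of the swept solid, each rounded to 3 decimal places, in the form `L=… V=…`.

L=1000.526 V=38504.742

2πR = 2π·23.5 = 147.654855
per-turn = √(147.654855² + 13²) = √(21801.9561 + 169) = √21970.9561 = 148.226031
L = 6.75 × 148.226031 = 1000.525706
V = π·3.5² × L = 38.484510 × 1000.525706 = 38504.741543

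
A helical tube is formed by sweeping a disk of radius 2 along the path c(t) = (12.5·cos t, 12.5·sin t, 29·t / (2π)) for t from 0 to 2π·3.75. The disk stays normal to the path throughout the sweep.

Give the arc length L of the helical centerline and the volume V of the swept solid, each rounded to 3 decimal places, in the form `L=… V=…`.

L=313.960 V=3945.343

2πR = 2π·12.5 = 78.539816
per-turn = √(78.539816² + 29²) = √(6168.5028 + 841) = √7009.5028 = 83.722773
L = 3.75 × 83.722773 = 313.960399
V = π·2² × L = 12.566371 × 313.960399 = 3945.342738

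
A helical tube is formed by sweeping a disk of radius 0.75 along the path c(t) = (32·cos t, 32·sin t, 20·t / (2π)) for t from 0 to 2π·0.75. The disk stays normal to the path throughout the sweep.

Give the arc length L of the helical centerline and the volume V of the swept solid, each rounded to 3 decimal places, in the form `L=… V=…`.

L=151.541 V=267.794

2πR = 2π·32 = 201.061930
per-turn = √(201.061930² + 20²) = √(40425.8996 + 400) = √40825.8996 = 202.054200
L = 0.75 × 202.054200 = 151.540650
V = π·0.75² × L = 1.767146 × 151.540650 = 267.794433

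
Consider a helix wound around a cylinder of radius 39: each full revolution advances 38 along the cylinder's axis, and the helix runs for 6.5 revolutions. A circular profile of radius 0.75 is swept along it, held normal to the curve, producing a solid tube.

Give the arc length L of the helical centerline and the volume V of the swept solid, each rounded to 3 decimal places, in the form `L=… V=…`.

L=1611.825 V=2848.330

2πR = 2π·39 = 245.044227
per-turn = √(245.044227² + 38²) = √(60046.6732 + 1444) = √61490.6732 = 247.973130
L = 6.5 × 247.973130 = 1611.825345
V = π·0.75² × L = 1.767146 × 1611.825345 = 2848.330497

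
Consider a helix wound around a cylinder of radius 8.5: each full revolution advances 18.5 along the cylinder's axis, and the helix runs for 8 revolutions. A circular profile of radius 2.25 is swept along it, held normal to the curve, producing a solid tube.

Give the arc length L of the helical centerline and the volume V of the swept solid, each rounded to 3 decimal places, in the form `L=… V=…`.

2πR = 2π·8.5 = 53.407075
per-turn = √(53.407075² + 18.5²) = √(2852.3157 + 342.25) = √3194.5657 = 56.520489
L = 8 × 56.520489 = 452.163912
V = π·2.25² × L = 15.904313 × 452.163912 = 7191.356292

L=452.164 V=7191.356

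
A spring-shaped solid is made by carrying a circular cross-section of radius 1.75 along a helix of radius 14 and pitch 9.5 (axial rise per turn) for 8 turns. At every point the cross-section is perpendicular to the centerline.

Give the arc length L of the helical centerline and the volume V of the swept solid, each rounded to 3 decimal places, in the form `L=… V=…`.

L=707.809 V=6809.919

2πR = 2π·14 = 87.964594
per-turn = √(87.964594² + 9.5²) = √(7737.7699 + 90.25) = √7828.0199 = 88.476098
L = 8 × 88.476098 = 707.808781
V = π·1.75² × L = 9.621128 × 707.808781 = 6809.918529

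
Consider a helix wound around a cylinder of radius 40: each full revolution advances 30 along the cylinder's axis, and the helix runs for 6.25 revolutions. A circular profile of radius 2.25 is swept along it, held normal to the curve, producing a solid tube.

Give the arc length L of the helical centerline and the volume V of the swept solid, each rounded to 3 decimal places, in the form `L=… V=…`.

L=1581.947 V=25159.785

2πR = 2π·40 = 251.327412
per-turn = √(251.327412² + 30²) = √(63165.4682 + 900) = √64065.4682 = 253.111573
L = 6.25 × 253.111573 = 1581.947329
V = π·2.25² × L = 15.904313 × 1581.947329 = 25159.785160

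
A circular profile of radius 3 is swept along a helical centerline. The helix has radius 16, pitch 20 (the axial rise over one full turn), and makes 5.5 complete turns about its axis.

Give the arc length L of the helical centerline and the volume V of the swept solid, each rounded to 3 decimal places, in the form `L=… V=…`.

2πR = 2π·16 = 100.530965
per-turn = √(100.530965² + 20²) = √(10106.4749 + 400) = √10506.4749 = 102.501097
L = 5.5 × 102.501097 = 563.756034
V = π·3² × L = 28.274334 × 563.756034 = 15939.826335

L=563.756 V=15939.826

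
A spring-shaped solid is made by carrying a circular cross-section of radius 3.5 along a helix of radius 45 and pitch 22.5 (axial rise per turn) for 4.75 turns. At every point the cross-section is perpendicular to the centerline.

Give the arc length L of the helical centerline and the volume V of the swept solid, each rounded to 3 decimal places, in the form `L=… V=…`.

L=1347.277 V=51849.279

2πR = 2π·45 = 282.743339
per-turn = √(282.743339² + 22.5²) = √(79943.7956 + 506.25) = √80450.0456 = 283.637173
L = 4.75 × 283.637173 = 1347.276570
V = π·3.5² × L = 38.484510 × 1347.276570 = 51849.278624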